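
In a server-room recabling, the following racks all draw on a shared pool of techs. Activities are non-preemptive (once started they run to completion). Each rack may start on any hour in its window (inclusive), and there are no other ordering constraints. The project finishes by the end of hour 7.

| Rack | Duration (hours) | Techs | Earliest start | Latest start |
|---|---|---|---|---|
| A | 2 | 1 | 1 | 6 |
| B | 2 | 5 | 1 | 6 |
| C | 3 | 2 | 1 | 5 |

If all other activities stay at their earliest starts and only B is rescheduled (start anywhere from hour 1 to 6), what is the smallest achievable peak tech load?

5

B@1: h1:8  h2:8  h3:2  h4:0  h5:0  h6:0  h7:0 → peak 8
B@2: h1:3  h2:8  h3:7  h4:0  h5:0  h6:0  h7:0 → peak 8
B@3: h1:3  h2:3  h3:7  h4:5  h5:0  h6:0  h7:0 → peak 7
B@4: h1:3  h2:3  h3:2  h4:5  h5:5  h6:0  h7:0 → peak 5
B@5: h1:3  h2:3  h3:2  h4:0  h5:5  h6:5  h7:0 → peak 5
B@6: h1:3  h2:3  h3:2  h4:0  h5:0  h6:5  h7:5 → peak 5
Best is B@4, peak 5.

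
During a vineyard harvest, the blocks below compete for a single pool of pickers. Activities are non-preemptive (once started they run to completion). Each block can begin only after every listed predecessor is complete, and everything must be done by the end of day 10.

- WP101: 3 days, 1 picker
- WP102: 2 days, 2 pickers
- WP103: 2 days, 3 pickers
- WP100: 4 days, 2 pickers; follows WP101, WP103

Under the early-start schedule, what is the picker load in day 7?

2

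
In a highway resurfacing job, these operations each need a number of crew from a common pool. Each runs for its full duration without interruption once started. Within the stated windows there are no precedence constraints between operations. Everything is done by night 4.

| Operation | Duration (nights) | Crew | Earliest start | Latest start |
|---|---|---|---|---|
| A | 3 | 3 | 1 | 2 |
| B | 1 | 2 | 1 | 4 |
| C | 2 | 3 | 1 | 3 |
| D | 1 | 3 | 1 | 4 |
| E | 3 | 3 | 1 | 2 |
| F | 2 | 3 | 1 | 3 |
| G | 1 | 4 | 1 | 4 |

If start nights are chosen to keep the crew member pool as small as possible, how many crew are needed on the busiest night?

11

Early-start (A@1, B@1, C@1, D@1, E@1, F@1, G@1) gives peak 21: n1:21  n2:12  n3:6  n4:0.
Shift E→2, F→3, G→4.
Schedule A@1, B@1, C@1, D@1, E@2, F@3, G@4: n1:11  n2:9  n3:9  n4:10 — peak 11.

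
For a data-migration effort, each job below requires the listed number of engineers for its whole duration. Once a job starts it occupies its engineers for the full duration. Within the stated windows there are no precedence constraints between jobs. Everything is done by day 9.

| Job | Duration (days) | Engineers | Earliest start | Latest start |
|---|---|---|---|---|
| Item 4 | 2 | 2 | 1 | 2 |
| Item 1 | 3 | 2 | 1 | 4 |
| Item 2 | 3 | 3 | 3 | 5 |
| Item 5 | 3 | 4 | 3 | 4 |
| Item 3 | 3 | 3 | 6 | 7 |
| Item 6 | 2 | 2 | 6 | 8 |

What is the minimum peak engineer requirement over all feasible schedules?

Early-start (Item 4@1, Item 1@1, Item 2@3, Item 5@3, Item 3@6, Item 6@6) gives peak 9: d1:4  d2:4  d3:9  d4:7  d5:7  d6:5  d7:5  d8:3  d9:0.
Shift Item 5→4, Item 6→7.
Schedule Item 4@1, Item 1@1, Item 2@3, Item 5@4, Item 3@6, Item 6@7: d1:4  d2:4  d3:5  d4:7  d5:7  d6:7  d7:5  d8:5  d9:0 — peak 7.

7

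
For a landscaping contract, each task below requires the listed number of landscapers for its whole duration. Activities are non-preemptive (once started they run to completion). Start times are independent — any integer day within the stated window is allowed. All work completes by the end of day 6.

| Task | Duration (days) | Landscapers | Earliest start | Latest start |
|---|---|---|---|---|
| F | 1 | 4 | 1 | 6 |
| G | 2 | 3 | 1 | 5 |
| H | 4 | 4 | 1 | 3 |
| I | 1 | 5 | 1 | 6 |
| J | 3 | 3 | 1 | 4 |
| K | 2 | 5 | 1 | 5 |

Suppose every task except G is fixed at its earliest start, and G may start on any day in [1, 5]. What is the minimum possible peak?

21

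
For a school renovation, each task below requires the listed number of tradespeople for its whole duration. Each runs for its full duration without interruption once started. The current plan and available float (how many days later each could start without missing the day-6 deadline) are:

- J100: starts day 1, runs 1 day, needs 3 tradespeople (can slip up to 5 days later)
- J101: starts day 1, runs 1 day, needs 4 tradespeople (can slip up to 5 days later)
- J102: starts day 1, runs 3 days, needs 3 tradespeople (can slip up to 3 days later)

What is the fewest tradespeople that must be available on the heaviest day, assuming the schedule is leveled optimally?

4

Early-start (J100@1, J101@1, J102@1) gives peak 10: d1:10  d2:3  d3:3  d4:0  d5:0  d6:0.
Shift J101→2, J102→3.
Schedule J100@1, J101@2, J102@3: d1:3  d2:4  d3:3  d4:3  d5:3  d6:0 — peak 4.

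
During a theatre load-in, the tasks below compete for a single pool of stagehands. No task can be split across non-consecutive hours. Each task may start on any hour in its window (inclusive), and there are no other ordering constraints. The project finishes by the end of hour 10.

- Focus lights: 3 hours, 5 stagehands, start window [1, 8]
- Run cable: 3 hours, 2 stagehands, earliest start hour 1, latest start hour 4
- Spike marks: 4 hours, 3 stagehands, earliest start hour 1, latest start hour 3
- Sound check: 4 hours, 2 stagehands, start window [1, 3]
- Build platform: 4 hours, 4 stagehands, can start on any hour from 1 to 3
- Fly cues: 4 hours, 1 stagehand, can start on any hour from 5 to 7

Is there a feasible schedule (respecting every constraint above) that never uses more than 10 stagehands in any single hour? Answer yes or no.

no

The minimum achievable peak is 11; 10 < 11, so no feasible schedule stays within the cap.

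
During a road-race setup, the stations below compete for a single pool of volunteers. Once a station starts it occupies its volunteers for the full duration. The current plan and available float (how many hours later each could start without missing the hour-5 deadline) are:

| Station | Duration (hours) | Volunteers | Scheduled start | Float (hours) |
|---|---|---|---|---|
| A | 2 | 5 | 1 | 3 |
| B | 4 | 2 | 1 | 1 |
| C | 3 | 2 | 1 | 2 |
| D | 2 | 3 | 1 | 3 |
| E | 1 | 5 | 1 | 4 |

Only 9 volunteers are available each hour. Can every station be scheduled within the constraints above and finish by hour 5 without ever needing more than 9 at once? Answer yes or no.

yes

Schedule A@1, B@1, C@3, D@3, E@5: h1:7  h2:7  h3:7  h4:7  h5:7 — peak 7 ≤ 9.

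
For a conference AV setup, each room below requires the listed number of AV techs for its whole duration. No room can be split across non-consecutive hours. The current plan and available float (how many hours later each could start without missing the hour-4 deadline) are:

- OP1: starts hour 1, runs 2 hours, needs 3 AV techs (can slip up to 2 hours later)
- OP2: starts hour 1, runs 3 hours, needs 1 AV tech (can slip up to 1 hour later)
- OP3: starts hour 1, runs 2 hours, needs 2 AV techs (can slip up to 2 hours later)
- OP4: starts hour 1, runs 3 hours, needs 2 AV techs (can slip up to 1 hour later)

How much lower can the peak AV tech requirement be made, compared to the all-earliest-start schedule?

2

Early-start peak: h1:8  h2:8  h3:3  h4:0 ⇒ 8.
Leveled (OP1@1, OP2@1, OP3@3, OP4@1): h1:6  h2:6  h3:5  h4:2 ⇒ 6.
Reduction 8 − 6 = 2.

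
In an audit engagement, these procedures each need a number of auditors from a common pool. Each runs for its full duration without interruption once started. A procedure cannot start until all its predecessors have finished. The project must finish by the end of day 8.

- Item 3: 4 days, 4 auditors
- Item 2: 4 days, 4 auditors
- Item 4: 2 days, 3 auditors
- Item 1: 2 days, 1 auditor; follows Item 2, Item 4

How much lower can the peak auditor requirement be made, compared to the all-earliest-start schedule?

4

Early-start peak: d1:11  d2:11  d3:8  d4:8  d5:1  d6:1  d7:0  d8:0 ⇒ 11.
Leveled (Item 3@5, Item 2@1, Item 4@1, Item 1@5): d1:7  d2:7  d3:4  d4:4  d5:5  d6:5  d7:4  d8:4 ⇒ 7.
Reduction 11 − 7 = 4.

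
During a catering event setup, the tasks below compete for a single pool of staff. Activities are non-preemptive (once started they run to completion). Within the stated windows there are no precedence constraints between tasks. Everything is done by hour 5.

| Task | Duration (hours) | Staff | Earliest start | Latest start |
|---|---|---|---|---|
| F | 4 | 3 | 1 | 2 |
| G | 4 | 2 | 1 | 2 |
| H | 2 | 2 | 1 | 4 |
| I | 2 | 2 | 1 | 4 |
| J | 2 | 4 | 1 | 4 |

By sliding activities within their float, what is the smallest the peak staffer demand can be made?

9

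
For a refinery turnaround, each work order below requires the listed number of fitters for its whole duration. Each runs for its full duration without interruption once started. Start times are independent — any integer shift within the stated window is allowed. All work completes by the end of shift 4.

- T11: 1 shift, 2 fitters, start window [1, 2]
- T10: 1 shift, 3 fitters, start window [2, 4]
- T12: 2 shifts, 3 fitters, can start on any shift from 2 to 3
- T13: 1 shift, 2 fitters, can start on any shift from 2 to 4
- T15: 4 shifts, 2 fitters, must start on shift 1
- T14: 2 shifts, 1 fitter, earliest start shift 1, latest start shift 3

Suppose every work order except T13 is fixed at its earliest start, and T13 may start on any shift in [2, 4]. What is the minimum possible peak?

9

T13@2: s1:5  s2:11  s3:5  s4:2 → peak 11
T13@3: s1:5  s2:9  s3:7  s4:2 → peak 9
T13@4: s1:5  s2:9  s3:5  s4:4 → peak 9
Best is T13@3, peak 9.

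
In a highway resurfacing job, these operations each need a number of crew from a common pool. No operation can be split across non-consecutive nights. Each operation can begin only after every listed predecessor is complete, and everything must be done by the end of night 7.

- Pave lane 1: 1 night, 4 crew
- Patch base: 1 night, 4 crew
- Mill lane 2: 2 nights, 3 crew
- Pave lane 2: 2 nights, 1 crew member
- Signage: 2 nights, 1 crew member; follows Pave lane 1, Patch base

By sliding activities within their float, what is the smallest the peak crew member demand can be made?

Early-start (Pave lane 1@1, Patch base@1, Mill lane 2@1, Pave lane 2@1, Signage@2) gives peak 12: n1:12  n2:5  n3:1  n4:0  n5:0  n6:0  n7:0.
Shift Patch base→2, Mill lane 2→3, Pave lane 2→3, Signage→5.
Schedule Pave lane 1@1, Patch base@2, Mill lane 2@3, Pave lane 2@3, Signage@5: n1:4  n2:4  n3:4  n4:4  n5:1  n6:1  n7:0 — peak 4.

4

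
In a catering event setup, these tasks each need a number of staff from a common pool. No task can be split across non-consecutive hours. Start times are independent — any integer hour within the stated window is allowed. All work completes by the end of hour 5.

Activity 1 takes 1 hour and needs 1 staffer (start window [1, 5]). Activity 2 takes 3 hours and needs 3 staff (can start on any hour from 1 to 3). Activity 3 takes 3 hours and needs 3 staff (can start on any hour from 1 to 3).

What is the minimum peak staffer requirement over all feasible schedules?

6

Early-start (Activity 1@1, Activity 2@1, Activity 3@1) gives peak 7: h1:7  h2:6  h3:6  h4:0  h5:0.
Shift Activity 3→2.
Schedule Activity 1@1, Activity 2@1, Activity 3@2: h1:4  h2:6  h3:6  h4:3  h5:0 — peak 6.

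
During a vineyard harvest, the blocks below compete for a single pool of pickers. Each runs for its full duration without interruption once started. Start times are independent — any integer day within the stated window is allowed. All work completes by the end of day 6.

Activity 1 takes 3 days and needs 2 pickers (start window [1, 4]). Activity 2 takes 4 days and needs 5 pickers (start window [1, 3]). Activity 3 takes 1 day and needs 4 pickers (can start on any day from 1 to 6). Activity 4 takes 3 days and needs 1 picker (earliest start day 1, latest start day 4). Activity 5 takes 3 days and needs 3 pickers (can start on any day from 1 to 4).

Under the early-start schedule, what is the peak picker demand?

15

Early-start schedule: Activity 1@1, Activity 2@1, Activity 3@1, Activity 4@1, Activity 5@1.
Load per day: day 1: 15, day 2: 11, day 3: 11, day 4: 5, day 5: 0, day 6: 0.
Peak is 15.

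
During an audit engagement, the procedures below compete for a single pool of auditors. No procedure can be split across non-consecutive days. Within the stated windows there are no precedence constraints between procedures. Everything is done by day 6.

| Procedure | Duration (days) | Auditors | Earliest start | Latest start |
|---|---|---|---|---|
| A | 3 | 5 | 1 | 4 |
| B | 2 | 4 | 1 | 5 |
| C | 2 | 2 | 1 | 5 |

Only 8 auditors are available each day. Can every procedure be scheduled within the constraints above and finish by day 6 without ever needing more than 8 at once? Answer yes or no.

yes

Schedule A@1, B@4, C@4: d1:5  d2:5  d3:5  d4:6  d5:6  d6:0 — peak 6 ≤ 8.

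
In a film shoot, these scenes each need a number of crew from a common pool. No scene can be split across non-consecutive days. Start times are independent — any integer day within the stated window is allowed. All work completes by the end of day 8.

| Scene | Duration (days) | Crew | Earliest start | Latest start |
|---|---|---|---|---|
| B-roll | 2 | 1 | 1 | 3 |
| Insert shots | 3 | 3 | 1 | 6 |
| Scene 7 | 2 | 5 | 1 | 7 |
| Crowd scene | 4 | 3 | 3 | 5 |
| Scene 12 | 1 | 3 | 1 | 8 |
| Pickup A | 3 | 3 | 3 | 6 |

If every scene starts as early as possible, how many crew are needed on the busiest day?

12

Early-start schedule: B-roll@1, Insert shots@1, Scene 7@1, Crowd scene@3, Scene 12@1, Pickup A@3.
Load per day: day 1: 12, day 2: 9, day 3: 9, day 4: 6, day 5: 6, day 6: 3, day 7: 0, day 8: 0.
Peak is 12.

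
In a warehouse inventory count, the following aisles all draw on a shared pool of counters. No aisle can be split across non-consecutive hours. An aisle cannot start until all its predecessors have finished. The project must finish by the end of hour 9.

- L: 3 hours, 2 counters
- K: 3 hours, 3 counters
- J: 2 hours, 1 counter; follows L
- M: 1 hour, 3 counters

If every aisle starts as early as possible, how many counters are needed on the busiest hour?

Early-start schedule: L@1, K@1, J@4, M@1.
Load per hour: hour 1: 8, hour 2: 5, hour 3: 5, hour 4: 1, hour 5: 1, hour 6: 0, hour 7: 0, hour 8: 0, hour 9: 0.
Peak is 8.

8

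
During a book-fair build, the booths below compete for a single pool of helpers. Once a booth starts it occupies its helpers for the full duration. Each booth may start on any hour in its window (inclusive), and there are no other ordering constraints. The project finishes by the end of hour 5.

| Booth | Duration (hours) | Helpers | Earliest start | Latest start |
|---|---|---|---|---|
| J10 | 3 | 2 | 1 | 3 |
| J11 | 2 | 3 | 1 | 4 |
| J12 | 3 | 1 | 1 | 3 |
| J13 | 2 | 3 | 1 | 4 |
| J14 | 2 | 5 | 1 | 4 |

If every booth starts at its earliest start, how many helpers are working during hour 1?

At early start, hour 1 has: J10, J11, J12, J13, J14.
Demand: 2 + 3 + 1 + 3 + 5 = 14.

14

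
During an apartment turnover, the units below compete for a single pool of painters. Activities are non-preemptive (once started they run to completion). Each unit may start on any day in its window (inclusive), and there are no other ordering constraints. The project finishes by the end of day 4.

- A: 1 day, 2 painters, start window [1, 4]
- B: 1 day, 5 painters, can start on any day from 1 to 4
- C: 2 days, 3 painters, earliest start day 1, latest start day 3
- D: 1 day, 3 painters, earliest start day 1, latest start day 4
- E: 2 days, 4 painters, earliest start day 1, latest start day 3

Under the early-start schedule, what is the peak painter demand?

Early-start schedule: A@1, B@1, C@1, D@1, E@1.
Load per day: day 1: 17, day 2: 7, day 3: 0, day 4: 0.
Peak is 17.

17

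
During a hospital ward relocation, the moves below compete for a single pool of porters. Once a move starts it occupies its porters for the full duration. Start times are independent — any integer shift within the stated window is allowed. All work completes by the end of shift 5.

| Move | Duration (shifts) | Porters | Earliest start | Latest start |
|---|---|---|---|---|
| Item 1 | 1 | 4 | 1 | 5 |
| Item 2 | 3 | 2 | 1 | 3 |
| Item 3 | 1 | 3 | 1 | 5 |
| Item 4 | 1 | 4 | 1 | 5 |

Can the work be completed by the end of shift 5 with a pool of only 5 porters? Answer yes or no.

Schedule Item 1@1, Item 2@2, Item 3@2, Item 4@5: s1:4  s2:5  s3:2  s4:2  s5:4 — peak 5 ≤ 5.

yes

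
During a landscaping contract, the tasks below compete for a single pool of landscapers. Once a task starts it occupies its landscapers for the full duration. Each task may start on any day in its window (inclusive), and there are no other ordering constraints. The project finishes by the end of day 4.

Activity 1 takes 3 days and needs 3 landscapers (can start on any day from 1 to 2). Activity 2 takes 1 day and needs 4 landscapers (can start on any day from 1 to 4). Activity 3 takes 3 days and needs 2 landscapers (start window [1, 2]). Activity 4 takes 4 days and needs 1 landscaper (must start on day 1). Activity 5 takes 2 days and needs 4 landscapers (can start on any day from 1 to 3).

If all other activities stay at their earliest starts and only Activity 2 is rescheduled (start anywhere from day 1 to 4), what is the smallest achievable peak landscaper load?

10

Activity 2@1: d1:14  d2:10  d3:6  d4:1 → peak 14
Activity 2@2: d1:10  d2:14  d3:6  d4:1 → peak 14
Activity 2@3: d1:10  d2:10  d3:10  d4:1 → peak 10
Activity 2@4: d1:10  d2:10  d3:6  d4:5 → peak 10
Best is Activity 2@3, peak 10.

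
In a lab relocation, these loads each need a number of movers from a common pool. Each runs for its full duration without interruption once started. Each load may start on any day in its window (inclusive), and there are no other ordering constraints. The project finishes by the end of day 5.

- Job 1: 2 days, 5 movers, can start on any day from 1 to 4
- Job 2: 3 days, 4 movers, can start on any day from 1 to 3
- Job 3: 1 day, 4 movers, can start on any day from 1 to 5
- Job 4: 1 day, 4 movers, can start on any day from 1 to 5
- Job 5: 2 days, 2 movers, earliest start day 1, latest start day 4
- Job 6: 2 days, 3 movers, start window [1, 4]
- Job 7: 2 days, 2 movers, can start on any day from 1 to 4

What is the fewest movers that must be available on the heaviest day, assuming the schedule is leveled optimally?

10

Early-start (Job 1@1, Job 2@1, Job 3@1, Job 4@1, Job 5@1, Job 6@1, Job 7@1) gives peak 24: d1:24  d2:16  d3:4  d4:0  d5:0.
Shift Job 3→3, Job 4→5, Job 5→3, Job 6→4, Job 7→4.
Schedule Job 1@1, Job 2@1, Job 3@3, Job 4@5, Job 5@3, Job 6@4, Job 7@4: d1:9  d2:9  d3:10  d4:7  d5:9 — peak 10.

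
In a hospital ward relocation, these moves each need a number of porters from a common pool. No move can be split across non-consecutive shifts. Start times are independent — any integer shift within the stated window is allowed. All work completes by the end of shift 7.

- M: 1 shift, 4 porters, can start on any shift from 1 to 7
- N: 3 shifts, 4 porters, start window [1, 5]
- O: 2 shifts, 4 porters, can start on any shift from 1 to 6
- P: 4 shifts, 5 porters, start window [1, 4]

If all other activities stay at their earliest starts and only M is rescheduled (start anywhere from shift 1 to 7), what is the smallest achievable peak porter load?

M@1: s1:17  s2:13  s3:9  s4:5  s5:0  s6:0  s7:0 → peak 17
M@2: s1:13  s2:17  s3:9  s4:5  s5:0  s6:0  s7:0 → peak 17
M@3: s1:13  s2:13  s3:13  s4:5  s5:0  s6:0  s7:0 → peak 13
M@4: s1:13  s2:13  s3:9  s4:9  s5:0  s6:0  s7:0 → peak 13
M@5: s1:13  s2:13  s3:9  s4:5  s5:4  s6:0  s7:0 → peak 13
M@6: s1:13  s2:13  s3:9  s4:5  s5:0  s6:4  s7:0 → peak 13
M@7: s1:13  s2:13  s3:9  s4:5  s5:0  s6:0  s7:4 → peak 13
Best is M@3, peak 13.

13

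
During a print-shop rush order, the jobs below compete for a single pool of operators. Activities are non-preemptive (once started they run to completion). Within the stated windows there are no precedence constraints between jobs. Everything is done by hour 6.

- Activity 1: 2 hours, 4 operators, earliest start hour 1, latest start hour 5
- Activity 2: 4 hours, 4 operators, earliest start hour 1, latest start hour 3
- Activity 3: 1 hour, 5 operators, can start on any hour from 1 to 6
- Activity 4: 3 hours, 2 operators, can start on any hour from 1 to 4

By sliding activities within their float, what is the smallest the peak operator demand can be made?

8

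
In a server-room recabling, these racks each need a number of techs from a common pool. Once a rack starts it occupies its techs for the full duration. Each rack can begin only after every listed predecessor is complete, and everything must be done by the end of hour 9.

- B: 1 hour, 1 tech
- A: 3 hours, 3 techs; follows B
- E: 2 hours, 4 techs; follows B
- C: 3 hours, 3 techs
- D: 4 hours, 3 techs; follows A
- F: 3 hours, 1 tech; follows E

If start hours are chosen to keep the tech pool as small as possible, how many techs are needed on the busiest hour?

7

Early-start (B@1, A@2, E@2, C@1, D@5, F@4) gives peak 10: h1:4  h2:10  h3:10  h4:4  h5:4  h6:4  h7:3  h8:3  h9:0.
Shift C→4.
Schedule B@1, A@2, E@2, C@4, D@5, F@4: h1:1  h2:7  h3:7  h4:7  h5:7  h6:7  h7:3  h8:3  h9:0 — peak 7.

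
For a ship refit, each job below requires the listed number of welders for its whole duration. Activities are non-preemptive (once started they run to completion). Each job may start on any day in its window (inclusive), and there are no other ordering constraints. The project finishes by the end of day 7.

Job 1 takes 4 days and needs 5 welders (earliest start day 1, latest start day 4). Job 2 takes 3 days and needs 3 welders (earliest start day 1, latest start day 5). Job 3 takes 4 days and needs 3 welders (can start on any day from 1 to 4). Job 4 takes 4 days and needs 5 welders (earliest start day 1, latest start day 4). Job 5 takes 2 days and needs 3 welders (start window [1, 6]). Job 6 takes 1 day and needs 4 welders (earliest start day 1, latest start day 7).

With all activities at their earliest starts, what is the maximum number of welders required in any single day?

Early-start schedule: Job 1@1, Job 2@1, Job 3@1, Job 4@1, Job 5@1, Job 6@1.
Load per day: day 1: 23, day 2: 19, day 3: 16, day 4: 13, day 5: 0, day 6: 0, day 7: 0.
Peak is 23.

23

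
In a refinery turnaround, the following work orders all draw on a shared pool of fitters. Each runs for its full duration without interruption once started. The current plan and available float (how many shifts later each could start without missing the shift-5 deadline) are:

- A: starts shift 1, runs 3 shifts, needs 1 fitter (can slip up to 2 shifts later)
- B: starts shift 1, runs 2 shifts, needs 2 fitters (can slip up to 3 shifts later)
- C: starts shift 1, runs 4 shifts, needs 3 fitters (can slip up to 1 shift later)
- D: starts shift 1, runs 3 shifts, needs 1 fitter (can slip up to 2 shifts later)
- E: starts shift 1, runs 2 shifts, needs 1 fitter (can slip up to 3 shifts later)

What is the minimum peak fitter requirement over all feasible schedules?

Early-start (A@1, B@1, C@1, D@1, E@1) gives peak 8: s1:8  s2:8  s3:5  s4:3  s5:0.
Shift D→3, E→3.
Schedule A@1, B@1, C@1, D@3, E@3: s1:6  s2:6  s3:6  s4:5  s5:1 — peak 6.

6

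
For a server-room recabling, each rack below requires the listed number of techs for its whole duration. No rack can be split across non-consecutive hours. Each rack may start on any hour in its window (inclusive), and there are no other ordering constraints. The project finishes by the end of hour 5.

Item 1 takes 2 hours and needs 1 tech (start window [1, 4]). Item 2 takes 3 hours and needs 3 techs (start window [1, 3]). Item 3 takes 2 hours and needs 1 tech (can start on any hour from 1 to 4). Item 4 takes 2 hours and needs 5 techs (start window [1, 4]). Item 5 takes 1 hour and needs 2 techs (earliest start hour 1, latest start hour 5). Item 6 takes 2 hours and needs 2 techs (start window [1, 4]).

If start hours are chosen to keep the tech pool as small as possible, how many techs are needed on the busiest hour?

6

Early-start (Item 1@1, Item 2@1, Item 3@1, Item 4@1, Item 5@1, Item 6@1) gives peak 14: h1:14  h2:12  h3:3  h4:0  h5:0.
Shift Item 3→3, Item 4→4, Item 6→2.
Schedule Item 1@1, Item 2@1, Item 3@3, Item 4@4, Item 5@1, Item 6@2: h1:6  h2:6  h3:6  h4:6  h5:5 — peak 6.
Total tech-hours = 29 over 5 hours ⇒ peak ≥ ⌈29/5⌉ = 6, so 6 is optimal.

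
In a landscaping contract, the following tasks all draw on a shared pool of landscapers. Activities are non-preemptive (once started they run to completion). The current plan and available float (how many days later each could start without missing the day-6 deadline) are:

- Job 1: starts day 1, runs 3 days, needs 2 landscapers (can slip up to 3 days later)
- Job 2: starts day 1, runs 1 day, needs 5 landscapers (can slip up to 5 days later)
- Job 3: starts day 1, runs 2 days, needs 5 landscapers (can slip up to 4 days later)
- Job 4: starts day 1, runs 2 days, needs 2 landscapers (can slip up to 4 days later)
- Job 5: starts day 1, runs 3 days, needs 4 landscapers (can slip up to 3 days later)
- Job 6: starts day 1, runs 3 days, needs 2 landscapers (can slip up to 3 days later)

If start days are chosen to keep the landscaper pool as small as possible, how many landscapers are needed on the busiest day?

Early-start (Job 1@1, Job 2@1, Job 3@1, Job 4@1, Job 5@1, Job 6@1) gives peak 20: d1:20  d2:15  d3:8  d4:0  d5:0  d6:0.
Shift Job 3→2, Job 4→4, Job 5→4, Job 6→4.
Schedule Job 1@1, Job 2@1, Job 3@2, Job 4@4, Job 5@4, Job 6@4: d1:7  d2:7  d3:7  d4:8  d5:8  d6:6 — peak 8.
Total landscaper-days = 43 over 6 days ⇒ peak ≥ ⌈43/6⌉ = 8, so 8 is optimal.

8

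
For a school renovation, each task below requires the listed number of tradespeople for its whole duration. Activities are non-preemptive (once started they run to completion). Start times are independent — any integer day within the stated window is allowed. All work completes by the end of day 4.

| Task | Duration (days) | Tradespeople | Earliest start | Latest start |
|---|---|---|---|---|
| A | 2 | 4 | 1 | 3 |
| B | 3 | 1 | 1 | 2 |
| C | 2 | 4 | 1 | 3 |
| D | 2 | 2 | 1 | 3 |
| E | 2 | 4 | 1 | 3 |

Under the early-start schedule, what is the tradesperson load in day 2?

15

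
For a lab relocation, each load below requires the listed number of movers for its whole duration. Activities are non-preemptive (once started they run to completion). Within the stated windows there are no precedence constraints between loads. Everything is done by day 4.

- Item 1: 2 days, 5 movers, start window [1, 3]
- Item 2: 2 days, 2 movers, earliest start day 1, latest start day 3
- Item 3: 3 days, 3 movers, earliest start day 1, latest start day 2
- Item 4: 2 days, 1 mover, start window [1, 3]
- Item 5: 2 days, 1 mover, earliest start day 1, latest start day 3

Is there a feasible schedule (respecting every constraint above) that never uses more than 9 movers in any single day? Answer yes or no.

yes

Schedule Item 1@1, Item 2@3, Item 3@1, Item 4@3, Item 5@3: d1:8  d2:8  d3:7  d4:4 — peak 8 ≤ 9.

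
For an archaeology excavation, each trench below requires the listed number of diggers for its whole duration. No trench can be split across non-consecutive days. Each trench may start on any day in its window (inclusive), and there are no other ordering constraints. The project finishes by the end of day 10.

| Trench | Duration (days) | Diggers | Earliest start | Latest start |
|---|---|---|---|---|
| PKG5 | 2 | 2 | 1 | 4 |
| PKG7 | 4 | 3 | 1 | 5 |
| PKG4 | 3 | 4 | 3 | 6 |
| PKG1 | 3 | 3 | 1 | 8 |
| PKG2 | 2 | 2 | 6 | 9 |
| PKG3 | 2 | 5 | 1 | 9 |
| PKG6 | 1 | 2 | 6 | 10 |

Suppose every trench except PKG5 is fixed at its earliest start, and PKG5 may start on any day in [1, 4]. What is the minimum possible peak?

PKG5@1: d1:13  d2:13  d3:10  d4:7  d5:4  d6:4  d7:2  d8:0  d9:0  d10:0 → peak 13
PKG5@2: d1:11  d2:13  d3:12  d4:7  d5:4  d6:4  d7:2  d8:0  d9:0  d10:0 → peak 13
PKG5@3: d1:11  d2:11  d3:12  d4:9  d5:4  d6:4  d7:2  d8:0  d9:0  d10:0 → peak 12
PKG5@4: d1:11  d2:11  d3:10  d4:9  d5:6  d6:4  d7:2  d8:0  d9:0  d10:0 → peak 11
Best is PKG5@4, peak 11.

11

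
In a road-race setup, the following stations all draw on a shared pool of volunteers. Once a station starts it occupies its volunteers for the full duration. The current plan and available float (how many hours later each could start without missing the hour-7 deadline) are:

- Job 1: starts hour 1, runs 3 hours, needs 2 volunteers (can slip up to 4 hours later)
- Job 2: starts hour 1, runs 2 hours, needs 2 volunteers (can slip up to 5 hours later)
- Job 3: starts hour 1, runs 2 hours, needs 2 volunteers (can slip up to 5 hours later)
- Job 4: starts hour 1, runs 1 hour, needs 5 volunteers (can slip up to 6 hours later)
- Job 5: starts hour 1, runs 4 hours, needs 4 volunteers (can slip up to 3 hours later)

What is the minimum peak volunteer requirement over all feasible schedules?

6

Early-start (Job 1@1, Job 2@1, Job 3@1, Job 4@1, Job 5@1) gives peak 15: h1:15  h2:10  h3:6  h4:4  h5:0  h6:0  h7:0.
Shift Job 4→7, Job 5→3.
Schedule Job 1@1, Job 2@1, Job 3@1, Job 4@7, Job 5@3: h1:6  h2:6  h3:6  h4:4  h5:4  h6:4  h7:5 — peak 6.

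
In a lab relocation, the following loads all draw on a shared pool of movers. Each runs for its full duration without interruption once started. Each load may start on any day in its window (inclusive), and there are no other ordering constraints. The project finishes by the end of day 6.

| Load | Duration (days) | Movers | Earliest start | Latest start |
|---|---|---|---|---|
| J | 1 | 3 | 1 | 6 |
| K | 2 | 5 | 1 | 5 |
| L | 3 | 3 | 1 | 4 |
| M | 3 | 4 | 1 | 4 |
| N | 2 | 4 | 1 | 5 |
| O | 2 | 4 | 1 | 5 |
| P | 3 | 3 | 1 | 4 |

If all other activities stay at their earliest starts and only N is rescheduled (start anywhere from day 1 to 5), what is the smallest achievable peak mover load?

N@1: d1:26  d2:23  d3:10  d4:0  d5:0  d6:0 → peak 26
N@2: d1:22  d2:23  d3:14  d4:0  d5:0  d6:0 → peak 23
N@3: d1:22  d2:19  d3:14  d4:4  d5:0  d6:0 → peak 22
N@4: d1:22  d2:19  d3:10  d4:4  d5:4  d6:0 → peak 22
N@5: d1:22  d2:19  d3:10  d4:0  d5:4  d6:4 → peak 22
Best is N@3, peak 22.

22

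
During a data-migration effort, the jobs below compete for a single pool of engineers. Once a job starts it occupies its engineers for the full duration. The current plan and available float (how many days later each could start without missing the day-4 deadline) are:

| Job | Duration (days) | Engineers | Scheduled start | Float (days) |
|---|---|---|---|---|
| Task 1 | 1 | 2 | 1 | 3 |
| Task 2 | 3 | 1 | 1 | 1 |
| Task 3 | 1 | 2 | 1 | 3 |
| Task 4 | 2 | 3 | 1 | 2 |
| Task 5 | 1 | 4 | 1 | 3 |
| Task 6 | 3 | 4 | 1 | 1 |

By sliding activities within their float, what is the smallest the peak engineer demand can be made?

Early-start (Task 1@1, Task 2@1, Task 3@1, Task 4@1, Task 5@1, Task 6@1) gives peak 16: d1:16  d2:8  d3:5  d4:0.
Shift Task 5→4, Task 6→2.
Schedule Task 1@1, Task 2@1, Task 3@1, Task 4@1, Task 5@4, Task 6@2: d1:8  d2:8  d3:5  d4:8 — peak 8.
Total engineer-days = 29 over 4 days ⇒ peak ≥ ⌈29/4⌉ = 8, so 8 is optimal.

8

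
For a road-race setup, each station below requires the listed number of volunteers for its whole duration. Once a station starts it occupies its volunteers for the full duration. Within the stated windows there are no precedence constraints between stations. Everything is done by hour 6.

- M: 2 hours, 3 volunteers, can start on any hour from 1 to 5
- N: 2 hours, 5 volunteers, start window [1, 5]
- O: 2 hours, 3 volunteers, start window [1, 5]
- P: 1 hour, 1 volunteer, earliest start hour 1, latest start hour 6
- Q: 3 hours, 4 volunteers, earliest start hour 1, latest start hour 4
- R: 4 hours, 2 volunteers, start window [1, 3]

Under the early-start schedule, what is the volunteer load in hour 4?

At early start, hour 4 has: R.
Demand: 2 = 2.

2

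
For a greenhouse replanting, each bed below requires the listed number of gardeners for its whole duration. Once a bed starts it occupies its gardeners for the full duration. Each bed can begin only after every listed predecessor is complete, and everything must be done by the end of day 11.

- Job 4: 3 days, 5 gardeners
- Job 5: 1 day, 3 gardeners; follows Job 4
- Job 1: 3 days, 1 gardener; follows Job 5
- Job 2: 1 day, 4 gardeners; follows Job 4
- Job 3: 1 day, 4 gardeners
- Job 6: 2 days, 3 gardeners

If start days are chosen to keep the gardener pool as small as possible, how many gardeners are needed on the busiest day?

Early-start (Job 4@1, Job 5@4, Job 1@5, Job 2@4, Job 3@1, Job 6@1) gives peak 12: d1:12  d2:8  d3:5  d4:7  d5:1  d6:1  d7:1  d8:0  d9:0  d10:0  d11:0.
Shift Job 2→5, Job 3→6, Job 6→7.
Schedule Job 4@1, Job 5@4, Job 1@5, Job 2@5, Job 3@6, Job 6@7: d1:5  d2:5  d3:5  d4:3  d5:5  d6:5  d7:4  d8:3  d9:0  d10:0  d11:0 — peak 5.

5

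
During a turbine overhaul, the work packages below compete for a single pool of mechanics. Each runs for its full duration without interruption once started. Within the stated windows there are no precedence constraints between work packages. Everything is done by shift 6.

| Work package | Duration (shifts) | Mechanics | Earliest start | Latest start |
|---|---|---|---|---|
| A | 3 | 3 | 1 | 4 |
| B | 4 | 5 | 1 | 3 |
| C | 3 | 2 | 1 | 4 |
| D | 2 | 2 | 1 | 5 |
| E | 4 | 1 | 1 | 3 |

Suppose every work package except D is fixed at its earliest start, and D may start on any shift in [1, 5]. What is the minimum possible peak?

11

D@1: s1:13  s2:13  s3:11  s4:6  s5:0  s6:0 → peak 13
D@2: s1:11  s2:13  s3:13  s4:6  s5:0  s6:0 → peak 13
D@3: s1:11  s2:11  s3:13  s4:8  s5:0  s6:0 → peak 13
D@4: s1:11  s2:11  s3:11  s4:8  s5:2  s6:0 → peak 11
D@5: s1:11  s2:11  s3:11  s4:6  s5:2  s6:2 → peak 11
Best is D@4, peak 11.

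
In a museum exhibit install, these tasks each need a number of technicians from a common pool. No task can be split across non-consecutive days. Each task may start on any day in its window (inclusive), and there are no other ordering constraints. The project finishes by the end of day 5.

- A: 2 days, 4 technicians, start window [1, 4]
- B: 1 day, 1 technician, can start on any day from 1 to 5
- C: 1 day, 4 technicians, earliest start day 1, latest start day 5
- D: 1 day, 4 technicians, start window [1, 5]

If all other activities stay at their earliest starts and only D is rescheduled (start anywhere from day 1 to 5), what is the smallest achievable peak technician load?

D@1: d1:13  d2:4  d3:0  d4:0  d5:0 → peak 13
D@2: d1:9  d2:8  d3:0  d4:0  d5:0 → peak 9
D@3: d1:9  d2:4  d3:4  d4:0  d5:0 → peak 9
D@4: d1:9  d2:4  d3:0  d4:4  d5:0 → peak 9
D@5: d1:9  d2:4  d3:0  d4:0  d5:4 → peak 9
Best is D@2, peak 9.

9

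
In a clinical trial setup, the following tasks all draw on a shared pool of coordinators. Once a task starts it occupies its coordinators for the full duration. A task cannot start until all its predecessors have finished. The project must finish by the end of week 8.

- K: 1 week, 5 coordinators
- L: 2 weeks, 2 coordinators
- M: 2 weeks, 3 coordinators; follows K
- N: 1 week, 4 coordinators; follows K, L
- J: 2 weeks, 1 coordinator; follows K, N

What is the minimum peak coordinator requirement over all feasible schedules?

5

Early-start (K@1, L@1, M@2, N@3, J@4) gives peak 7: w1:7  w2:5  w3:7  w4:1  w5:1  w6:0  w7:0  w8:0.
Shift L→2, N→4, J→5.
Schedule K@1, L@2, M@2, N@4, J@5: w1:5  w2:5  w3:5  w4:4  w5:1  w6:1  w7:0  w8:0 — peak 5.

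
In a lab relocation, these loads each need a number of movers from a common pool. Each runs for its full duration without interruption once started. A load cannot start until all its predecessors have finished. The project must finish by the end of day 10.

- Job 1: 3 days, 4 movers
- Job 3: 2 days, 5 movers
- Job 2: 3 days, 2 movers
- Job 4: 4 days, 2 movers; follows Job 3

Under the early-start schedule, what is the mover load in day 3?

8

At early start, day 3 has: Job 1, Job 2, Job 4.
Demand: 4 + 2 + 2 = 8.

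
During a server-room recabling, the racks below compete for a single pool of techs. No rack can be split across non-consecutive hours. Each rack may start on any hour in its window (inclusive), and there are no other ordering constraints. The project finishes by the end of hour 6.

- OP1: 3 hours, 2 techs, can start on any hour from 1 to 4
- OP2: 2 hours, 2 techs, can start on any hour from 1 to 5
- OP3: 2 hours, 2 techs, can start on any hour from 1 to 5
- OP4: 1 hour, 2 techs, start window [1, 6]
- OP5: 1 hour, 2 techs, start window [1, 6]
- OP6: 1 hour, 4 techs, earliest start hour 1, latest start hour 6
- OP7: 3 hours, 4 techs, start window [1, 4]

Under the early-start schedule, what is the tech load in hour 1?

18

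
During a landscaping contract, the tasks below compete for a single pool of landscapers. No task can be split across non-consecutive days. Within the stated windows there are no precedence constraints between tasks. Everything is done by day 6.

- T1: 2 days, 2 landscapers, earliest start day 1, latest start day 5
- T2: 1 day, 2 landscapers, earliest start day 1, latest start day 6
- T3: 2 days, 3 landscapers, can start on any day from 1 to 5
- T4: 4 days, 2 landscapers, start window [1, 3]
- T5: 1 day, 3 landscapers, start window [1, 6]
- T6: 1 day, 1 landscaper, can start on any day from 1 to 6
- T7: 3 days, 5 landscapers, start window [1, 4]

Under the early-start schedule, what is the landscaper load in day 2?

12

At early start, day 2 has: T1, T3, T4, T7.
Demand: 2 + 3 + 2 + 5 = 12.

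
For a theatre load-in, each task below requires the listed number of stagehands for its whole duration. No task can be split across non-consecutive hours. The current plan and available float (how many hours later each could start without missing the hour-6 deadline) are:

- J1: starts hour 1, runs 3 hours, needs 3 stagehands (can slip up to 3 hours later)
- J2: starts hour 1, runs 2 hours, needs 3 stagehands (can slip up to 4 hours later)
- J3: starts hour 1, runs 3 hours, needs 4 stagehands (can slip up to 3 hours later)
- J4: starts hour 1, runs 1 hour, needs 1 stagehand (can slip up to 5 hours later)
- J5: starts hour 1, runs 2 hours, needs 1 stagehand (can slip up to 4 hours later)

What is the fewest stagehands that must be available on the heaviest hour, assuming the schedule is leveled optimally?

Early-start (J1@1, J2@1, J3@1, J4@1, J5@1) gives peak 12: h1:12  h2:11  h3:7  h4:0  h5:0  h6:0.
Shift J3→4, J4→3, J5→3.
Schedule J1@1, J2@1, J3@4, J4@3, J5@3: h1:6  h2:6  h3:5  h4:5  h5:4  h6:4 — peak 6.

6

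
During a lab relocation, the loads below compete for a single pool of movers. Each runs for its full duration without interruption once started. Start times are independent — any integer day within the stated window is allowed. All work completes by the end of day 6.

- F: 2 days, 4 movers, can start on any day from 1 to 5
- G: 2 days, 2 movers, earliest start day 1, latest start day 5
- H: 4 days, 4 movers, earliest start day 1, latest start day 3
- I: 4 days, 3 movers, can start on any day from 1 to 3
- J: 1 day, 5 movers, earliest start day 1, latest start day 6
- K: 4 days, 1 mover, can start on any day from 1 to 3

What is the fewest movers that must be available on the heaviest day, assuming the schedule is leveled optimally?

10

Early-start (F@1, G@1, H@1, I@1, J@1, K@1) gives peak 19: d1:19  d2:14  d3:8  d4:8  d5:0  d6:0.
Shift I→3, J→5, K→3.
Schedule F@1, G@1, H@1, I@3, J@5, K@3: d1:10  d2:10  d3:8  d4:8  d5:9  d6:4 — peak 10.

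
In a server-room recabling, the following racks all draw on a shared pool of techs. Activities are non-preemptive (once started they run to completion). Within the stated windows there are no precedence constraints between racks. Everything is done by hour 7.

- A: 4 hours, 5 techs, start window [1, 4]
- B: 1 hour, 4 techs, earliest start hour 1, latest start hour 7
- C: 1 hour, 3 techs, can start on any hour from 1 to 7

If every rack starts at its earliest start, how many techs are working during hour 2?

At early start, hour 2 has: A.
Demand: 5 = 5.

5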